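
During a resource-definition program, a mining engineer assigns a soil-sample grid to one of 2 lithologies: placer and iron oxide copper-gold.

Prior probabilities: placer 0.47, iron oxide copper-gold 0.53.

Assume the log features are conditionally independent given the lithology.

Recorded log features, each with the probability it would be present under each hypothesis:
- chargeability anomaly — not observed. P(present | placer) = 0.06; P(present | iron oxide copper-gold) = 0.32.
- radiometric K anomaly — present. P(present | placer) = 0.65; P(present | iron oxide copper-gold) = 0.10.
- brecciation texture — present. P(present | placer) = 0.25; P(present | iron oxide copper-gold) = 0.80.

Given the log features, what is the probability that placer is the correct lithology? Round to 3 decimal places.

By Bayes' rule with conditional independence, the unnormalized weight for each hypothesis is prior × ∏ likelihoods (using 1 − P(present | H) for each absent log feature):
  placer: 0.47 × (1 − 0.06) × 0.65 × 0.25 = 0.071792
  iron oxide copper-gold: 0.53 × (1 − 0.32) × 0.10 × 0.80 = 0.028832
Normalizing constant Z = 0.071792 + 0.028832 = 0.10062.
P(placer | evidence) = 0.071792 / 0.10062 ≈ 0.713.

0.713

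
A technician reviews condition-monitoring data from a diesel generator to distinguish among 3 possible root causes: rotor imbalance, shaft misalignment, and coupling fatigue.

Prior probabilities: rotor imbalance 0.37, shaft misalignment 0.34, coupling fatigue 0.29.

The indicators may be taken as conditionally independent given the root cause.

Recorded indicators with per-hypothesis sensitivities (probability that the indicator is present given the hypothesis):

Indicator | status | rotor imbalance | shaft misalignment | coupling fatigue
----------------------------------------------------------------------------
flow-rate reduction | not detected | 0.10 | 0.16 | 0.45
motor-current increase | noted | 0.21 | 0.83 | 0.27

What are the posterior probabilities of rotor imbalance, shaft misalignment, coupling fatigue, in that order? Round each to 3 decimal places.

0.200, 0.677, 0.123

Multiply each prior by the joint likelihood of the indicator pattern (using 1 − P(present | H) for each absent indicator):
  rotor imbalance: 0.37 × (1 − 0.10) × 0.21 = 0.06993
  shaft misalignment: 0.34 × (1 − 0.16) × 0.83 = 0.23705
  coupling fatigue: 0.29 × (1 − 0.45) × 0.27 = 0.043065
Marginal likelihood of the evidence = 0.35004.
P(rotor imbalance | evidence) = 0.06993 / 0.35004 ≈ 0.200
P(shaft misalignment | evidence) = 0.23705 / 0.35004 ≈ 0.677
P(coupling fatigue | evidence) = 0.043065 / 0.35004 ≈ 0.123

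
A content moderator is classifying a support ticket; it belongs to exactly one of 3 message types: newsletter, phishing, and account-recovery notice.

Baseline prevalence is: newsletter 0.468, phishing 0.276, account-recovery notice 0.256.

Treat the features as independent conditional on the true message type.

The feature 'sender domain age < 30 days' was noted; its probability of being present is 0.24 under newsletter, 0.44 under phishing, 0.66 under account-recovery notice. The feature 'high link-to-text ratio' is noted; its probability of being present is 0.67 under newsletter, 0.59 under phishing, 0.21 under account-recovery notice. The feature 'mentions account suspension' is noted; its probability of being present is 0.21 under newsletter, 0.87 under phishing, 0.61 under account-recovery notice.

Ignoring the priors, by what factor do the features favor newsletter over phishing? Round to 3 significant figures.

0.150

Joint likelihood of the feature pattern under each hypothesis:
  newsletter: 0.24 × 0.67 × 0.21 = 0.033768
  phishing: 0.44 × 0.59 × 0.87 = 0.22585
Bayes factor = 0.033768 / 0.22585 ≈ 0.150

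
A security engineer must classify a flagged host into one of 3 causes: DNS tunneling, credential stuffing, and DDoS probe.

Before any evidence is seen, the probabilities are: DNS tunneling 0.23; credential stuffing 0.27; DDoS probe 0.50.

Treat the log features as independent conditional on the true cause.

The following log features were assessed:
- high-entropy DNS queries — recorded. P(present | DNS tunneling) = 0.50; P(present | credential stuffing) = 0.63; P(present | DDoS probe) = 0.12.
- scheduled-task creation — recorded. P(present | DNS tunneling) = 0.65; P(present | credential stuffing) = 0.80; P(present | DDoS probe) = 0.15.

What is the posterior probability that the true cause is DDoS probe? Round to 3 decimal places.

By Bayes' rule with conditional independence, the unnormalized weight for each hypothesis is prior × ∏ likelihoods:
  DNS tunneling: 0.23 × 0.50 × 0.65 = 0.07475
  credential stuffing: 0.27 × 0.63 × 0.80 = 0.13608
  DDoS probe: 0.50 × 0.12 × 0.15 = 0.009
The unnormalized weights sum to 0.21983.
P(DDoS probe | evidence) = 0.009 / 0.21983 ≈ 0.041.

0.041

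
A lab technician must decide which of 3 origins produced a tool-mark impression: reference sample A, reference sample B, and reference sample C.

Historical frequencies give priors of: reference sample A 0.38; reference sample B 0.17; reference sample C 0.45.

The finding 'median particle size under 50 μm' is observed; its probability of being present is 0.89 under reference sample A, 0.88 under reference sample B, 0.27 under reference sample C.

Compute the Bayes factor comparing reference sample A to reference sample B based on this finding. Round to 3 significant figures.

The Bayes factor is the ratio of the two likelihoods.
  reference sample A: 0.89
  reference sample B: 0.88
Bayes factor = 0.89 / 0.88 ≈ 1.01

1.01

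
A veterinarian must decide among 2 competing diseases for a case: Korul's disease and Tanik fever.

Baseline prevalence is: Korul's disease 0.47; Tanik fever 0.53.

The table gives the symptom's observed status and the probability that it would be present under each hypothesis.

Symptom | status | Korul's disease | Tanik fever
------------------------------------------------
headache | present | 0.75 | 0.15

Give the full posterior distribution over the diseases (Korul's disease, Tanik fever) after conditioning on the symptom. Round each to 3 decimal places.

0.816, 0.184

Multiply each prior by the likelihood of the symptom:
  Korul's disease: 0.47 × 0.75 = 0.3525
  Tanik fever: 0.53 × 0.15 = 0.0795
Marginal likelihood of the evidence = 0.432.
P(Korul's disease | evidence) = 0.3525 / 0.432 ≈ 0.816
P(Tanik fever | evidence) = 0.0795 / 0.432 ≈ 0.184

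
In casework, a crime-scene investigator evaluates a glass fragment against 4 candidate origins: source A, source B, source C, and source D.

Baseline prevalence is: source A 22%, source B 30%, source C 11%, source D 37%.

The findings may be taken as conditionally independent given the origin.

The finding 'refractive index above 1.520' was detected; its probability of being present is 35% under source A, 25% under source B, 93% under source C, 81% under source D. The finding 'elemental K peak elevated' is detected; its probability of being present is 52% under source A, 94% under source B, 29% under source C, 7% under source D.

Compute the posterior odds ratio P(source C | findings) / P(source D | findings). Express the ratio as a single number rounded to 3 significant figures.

1.41

Unnormalized posterior weight (prior times the finding likelihoods) for each of the two hypotheses:
  source C: 0.11 × 0.93 × 0.29 = 0.029667
  source D: 0.37 × 0.81 × 0.07 = 0.020979
Posterior odds = 0.029667 / 0.020979 ≈ 1.41.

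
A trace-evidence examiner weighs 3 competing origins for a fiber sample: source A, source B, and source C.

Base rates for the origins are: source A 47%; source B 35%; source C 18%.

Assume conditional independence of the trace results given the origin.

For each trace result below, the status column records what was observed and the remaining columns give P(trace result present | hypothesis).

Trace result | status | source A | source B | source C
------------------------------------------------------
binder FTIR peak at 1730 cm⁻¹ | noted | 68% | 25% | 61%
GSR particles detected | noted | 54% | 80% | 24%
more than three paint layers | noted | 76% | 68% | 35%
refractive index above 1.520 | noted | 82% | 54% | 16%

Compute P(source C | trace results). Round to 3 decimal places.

For each hypothesis, the unnormalized posterior weight is prior × product of the trace result likelihoods:
  source A: 0.47 × 0.68 × 0.54 × 0.76 × 0.82 = 0.10755
  source B: 0.35 × 0.25 × 0.80 × 0.68 × 0.54 = 0.025704
  source C: 0.18 × 0.61 × 0.24 × 0.35 × 0.16 = 0.0014757
The unnormalized weights sum to 0.13473.
P(source C | evidence) = 0.0014757 / 0.13473 ≈ 0.011.

0.011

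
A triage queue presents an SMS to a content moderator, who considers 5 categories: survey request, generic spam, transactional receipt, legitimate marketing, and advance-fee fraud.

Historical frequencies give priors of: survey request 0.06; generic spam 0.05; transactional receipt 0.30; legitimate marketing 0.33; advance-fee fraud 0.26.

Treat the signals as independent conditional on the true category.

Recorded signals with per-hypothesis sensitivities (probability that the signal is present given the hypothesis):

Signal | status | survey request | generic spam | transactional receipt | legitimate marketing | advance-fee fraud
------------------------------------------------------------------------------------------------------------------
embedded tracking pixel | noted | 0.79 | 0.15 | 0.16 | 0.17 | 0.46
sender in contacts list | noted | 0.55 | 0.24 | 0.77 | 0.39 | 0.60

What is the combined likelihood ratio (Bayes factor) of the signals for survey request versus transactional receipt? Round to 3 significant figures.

3.53

Joint likelihood of the signal pattern under each hypothesis:
  survey request: 0.79 × 0.55 = 0.4345
  transactional receipt: 0.16 × 0.77 = 0.1232
Bayes factor = 0.4345 / 0.1232 ≈ 3.53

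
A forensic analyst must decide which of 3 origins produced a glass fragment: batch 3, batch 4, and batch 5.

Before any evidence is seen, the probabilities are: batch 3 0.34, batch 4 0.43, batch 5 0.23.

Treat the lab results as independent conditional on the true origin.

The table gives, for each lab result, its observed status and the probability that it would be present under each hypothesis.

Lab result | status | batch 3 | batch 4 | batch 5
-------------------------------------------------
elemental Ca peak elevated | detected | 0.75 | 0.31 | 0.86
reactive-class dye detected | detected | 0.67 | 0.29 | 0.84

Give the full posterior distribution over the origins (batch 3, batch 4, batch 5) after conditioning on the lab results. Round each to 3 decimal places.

0.455, 0.103, 0.442

Multiply each prior by the joint likelihood of the lab result pattern:
  batch 3: 0.34 × 0.75 × 0.67 = 0.17085
  batch 4: 0.43 × 0.31 × 0.29 = 0.038657
  batch 5: 0.23 × 0.86 × 0.84 = 0.16615
Marginal likelihood of the evidence = 0.37566.
P(batch 3 | evidence) = 0.17085 / 0.37566 ≈ 0.455
P(batch 4 | evidence) = 0.038657 / 0.37566 ≈ 0.103
P(batch 5 | evidence) = 0.16615 / 0.37566 ≈ 0.442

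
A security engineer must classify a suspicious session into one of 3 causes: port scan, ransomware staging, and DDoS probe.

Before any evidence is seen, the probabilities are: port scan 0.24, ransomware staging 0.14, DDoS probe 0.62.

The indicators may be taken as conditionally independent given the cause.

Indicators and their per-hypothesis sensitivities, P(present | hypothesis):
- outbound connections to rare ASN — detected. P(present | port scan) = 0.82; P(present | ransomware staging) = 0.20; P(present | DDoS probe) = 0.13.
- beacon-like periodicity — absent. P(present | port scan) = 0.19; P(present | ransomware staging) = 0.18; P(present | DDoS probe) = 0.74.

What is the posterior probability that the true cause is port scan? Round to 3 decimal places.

Multiply each prior by the joint likelihood of the indicator pattern (using 1 − P(present | H) for each absent indicator):
  port scan: 0.24 × 0.82 × (1 − 0.19) = 0.15941
  ransomware staging: 0.14 × 0.20 × (1 − 0.18) = 0.02296
  DDoS probe: 0.62 × 0.13 × (1 − 0.74) = 0.020956
The unnormalized weights sum to 0.20332.
P(port scan | evidence) = 0.15941 / 0.20332 ≈ 0.784.

0.784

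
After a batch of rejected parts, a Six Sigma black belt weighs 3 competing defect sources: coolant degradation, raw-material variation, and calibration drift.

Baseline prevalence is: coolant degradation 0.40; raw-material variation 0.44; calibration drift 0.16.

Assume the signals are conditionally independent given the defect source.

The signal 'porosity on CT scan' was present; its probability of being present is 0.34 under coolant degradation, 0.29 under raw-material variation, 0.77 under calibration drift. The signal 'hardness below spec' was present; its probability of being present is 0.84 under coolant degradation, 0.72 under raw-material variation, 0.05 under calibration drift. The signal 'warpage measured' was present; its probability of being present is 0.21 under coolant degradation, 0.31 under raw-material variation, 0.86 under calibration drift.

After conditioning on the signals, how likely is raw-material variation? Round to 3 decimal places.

0.493

Multiply each prior by the joint likelihood of the signal pattern:
  coolant degradation: 0.40 × 0.34 × 0.84 × 0.21 = 0.02399
  raw-material variation: 0.44 × 0.29 × 0.72 × 0.31 = 0.02848
  calibration drift: 0.16 × 0.77 × 0.05 × 0.86 = 0.0052976
The unnormalized weights sum to 0.057768.
P(raw-material variation | evidence) = 0.02848 / 0.057768 ≈ 0.493.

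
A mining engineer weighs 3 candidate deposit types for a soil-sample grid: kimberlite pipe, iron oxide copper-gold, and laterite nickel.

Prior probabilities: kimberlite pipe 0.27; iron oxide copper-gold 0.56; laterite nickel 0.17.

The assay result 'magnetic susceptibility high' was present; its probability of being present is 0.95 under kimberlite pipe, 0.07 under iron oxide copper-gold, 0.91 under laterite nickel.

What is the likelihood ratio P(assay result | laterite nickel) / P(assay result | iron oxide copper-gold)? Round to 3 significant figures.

The Bayes factor is the ratio of the two likelihoods.
  laterite nickel: 0.91
  iron oxide copper-gold: 0.07
Bayes factor = 0.91 / 0.07 ≈ 13.0

13.0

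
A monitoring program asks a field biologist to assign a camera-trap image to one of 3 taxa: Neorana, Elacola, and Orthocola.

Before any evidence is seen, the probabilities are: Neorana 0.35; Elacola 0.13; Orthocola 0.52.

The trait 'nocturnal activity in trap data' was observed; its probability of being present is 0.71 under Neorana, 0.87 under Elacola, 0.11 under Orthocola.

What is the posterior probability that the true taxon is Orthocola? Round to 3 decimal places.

Multiply each prior by the likelihood of the trait:
  Neorana: 0.35 × 0.71 = 0.2485
  Elacola: 0.13 × 0.87 = 0.1131
  Orthocola: 0.52 × 0.11 = 0.0572
The unnormalized weights sum to 0.4188.
P(Orthocola | evidence) = 0.0572 / 0.4188 ≈ 0.137.

0.137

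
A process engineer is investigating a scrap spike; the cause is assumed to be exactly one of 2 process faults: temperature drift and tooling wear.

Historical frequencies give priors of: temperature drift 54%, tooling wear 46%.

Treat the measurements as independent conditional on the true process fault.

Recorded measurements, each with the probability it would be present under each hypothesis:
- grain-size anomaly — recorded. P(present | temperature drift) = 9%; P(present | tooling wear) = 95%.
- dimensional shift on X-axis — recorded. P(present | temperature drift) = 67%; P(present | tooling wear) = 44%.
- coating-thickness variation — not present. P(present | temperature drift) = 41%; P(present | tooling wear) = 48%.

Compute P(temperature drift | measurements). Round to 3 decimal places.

Multiply each prior by the joint likelihood of the measurement pattern (using 1 − P(present | H) for each absent measurement):
  temperature drift: 0.54 × 0.09 × 0.67 × (1 − 0.41) = 0.019212
  tooling wear: 0.46 × 0.95 × 0.44 × (1 − 0.48) = 0.099986
Marginal likelihood of the evidence = 0.1192.
P(temperature drift | evidence) = 0.019212 / 0.1192 ≈ 0.161.

0.161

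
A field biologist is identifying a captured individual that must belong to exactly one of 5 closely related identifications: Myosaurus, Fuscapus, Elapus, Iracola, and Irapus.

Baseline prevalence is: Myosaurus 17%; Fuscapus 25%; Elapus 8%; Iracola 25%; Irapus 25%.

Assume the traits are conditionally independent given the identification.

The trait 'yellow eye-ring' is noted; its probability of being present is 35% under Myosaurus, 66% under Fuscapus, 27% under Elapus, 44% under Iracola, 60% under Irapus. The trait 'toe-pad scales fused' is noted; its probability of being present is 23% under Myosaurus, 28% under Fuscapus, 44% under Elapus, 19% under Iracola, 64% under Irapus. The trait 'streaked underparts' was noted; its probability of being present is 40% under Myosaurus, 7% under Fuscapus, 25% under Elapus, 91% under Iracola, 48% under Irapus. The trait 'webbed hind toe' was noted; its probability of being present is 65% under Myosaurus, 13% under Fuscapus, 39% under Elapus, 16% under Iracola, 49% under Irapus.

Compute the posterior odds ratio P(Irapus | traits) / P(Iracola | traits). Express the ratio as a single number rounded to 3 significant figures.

Unnormalized posterior weight (prior times the trait likelihoods) for each of the two hypotheses:
  Irapus: 0.25 × 0.60 × 0.64 × 0.48 × 0.49 = 0.022579
  Iracola: 0.25 × 0.44 × 0.19 × 0.91 × 0.16 = 0.003043
Odds(Irapus : Iracola) = 0.022579 / 0.003043 ≈ 7.42.

7.42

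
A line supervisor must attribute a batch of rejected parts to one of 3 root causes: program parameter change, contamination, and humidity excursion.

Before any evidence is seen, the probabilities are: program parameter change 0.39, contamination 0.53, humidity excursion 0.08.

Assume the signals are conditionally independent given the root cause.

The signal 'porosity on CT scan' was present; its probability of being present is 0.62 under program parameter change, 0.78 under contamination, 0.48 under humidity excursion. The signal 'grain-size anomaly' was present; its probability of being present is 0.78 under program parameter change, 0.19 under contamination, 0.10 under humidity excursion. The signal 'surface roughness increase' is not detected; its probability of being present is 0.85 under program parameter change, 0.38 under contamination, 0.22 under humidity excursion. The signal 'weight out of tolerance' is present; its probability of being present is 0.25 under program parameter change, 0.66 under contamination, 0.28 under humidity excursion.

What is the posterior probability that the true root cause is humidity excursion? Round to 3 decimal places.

By Bayes' rule with conditional independence, the unnormalized weight for each hypothesis is prior × ∏ likelihoods (using 1 − P(present | H) for each absent signal):
  program parameter change: 0.39 × 0.62 × 0.78 × (1 − 0.85) × 0.25 = 0.0070727
  contamination: 0.53 × 0.78 × 0.19 × (1 − 0.38) × 0.66 = 0.032141
  humidity excursion: 0.08 × 0.48 × 0.10 × (1 − 0.22) × 0.28 = 0.00083866
Marginal likelihood of the evidence = 0.040052.
P(humidity excursion | evidence) = 0.00083866 / 0.040052 ≈ 0.021.

0.021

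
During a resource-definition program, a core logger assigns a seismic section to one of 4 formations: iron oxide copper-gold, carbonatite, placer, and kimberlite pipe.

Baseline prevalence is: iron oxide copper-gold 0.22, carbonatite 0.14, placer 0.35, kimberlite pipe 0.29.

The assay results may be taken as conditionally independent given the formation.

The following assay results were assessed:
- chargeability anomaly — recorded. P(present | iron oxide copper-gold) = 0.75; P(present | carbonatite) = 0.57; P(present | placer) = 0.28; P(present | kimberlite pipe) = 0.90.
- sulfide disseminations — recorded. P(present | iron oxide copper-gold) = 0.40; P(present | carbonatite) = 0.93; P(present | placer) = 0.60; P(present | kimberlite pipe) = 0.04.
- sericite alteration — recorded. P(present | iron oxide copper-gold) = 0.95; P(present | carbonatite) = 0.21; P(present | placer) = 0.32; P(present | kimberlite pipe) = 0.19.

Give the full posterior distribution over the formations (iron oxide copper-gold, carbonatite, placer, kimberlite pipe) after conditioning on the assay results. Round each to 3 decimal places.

0.633, 0.157, 0.190, 0.020

By Bayes' rule with conditional independence, the unnormalized weight for each hypothesis is prior × ∏ likelihoods:
  iron oxide copper-gold: 0.22 × 0.75 × 0.40 × 0.95 = 0.0627
  carbonatite: 0.14 × 0.57 × 0.93 × 0.21 = 0.015585
  placer: 0.35 × 0.28 × 0.60 × 0.32 = 0.018816
  kimberlite pipe: 0.29 × 0.90 × 0.04 × 0.19 = 0.0019836
Marginal likelihood of the evidence = 0.099085.
P(iron oxide copper-gold | evidence) = 0.0627 / 0.099085 ≈ 0.633
P(carbonatite | evidence) = 0.015585 / 0.099085 ≈ 0.157
P(placer | evidence) = 0.018816 / 0.099085 ≈ 0.190
P(kimberlite pipe | evidence) = 0.0019836 / 0.099085 ≈ 0.020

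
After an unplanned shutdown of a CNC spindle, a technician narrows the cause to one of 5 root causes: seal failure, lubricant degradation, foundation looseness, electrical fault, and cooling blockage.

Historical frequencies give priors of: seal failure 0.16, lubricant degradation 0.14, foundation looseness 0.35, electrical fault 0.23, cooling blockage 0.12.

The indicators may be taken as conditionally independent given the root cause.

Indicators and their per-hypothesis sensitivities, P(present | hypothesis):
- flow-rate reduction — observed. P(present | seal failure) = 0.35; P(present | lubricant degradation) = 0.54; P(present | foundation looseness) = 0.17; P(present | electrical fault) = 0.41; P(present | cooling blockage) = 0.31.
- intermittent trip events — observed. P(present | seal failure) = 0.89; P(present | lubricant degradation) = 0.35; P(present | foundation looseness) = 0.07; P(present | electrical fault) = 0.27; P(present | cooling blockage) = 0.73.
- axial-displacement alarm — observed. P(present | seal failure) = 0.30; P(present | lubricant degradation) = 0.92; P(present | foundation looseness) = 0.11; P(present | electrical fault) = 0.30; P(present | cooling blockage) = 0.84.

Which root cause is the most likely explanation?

For each hypothesis, the unnormalized posterior weight is prior × product of the indicator likelihoods:
  seal failure: 0.16 × 0.35 × 0.89 × 0.30 = 0.014952
  lubricant degradation: 0.14 × 0.54 × 0.35 × 0.92 = 0.024343
  foundation looseness: 0.35 × 0.17 × 0.07 × 0.11 = 0.00045815
  electrical fault: 0.23 × 0.41 × 0.27 × 0.30 = 0.0076383
  cooling blockage: 0.12 × 0.31 × 0.73 × 0.84 = 0.022811
The unnormalized weights sum to 0.070203.
P(seal failure | evidence) ≈ 0.014952 / 0.070203 ≈ 0.213
P(lubricant degradation | evidence) ≈ 0.024343 / 0.070203 ≈ 0.347
P(foundation looseness | evidence) ≈ 0.00045815 / 0.070203 ≈ 0.007
P(electrical fault | evidence) ≈ 0.0076383 / 0.070203 ≈ 0.109
P(cooling blockage | evidence) ≈ 0.022811 / 0.070203 ≈ 0.325
The largest is 0.347, so lubricant degradation is most probable.

lubricant degradation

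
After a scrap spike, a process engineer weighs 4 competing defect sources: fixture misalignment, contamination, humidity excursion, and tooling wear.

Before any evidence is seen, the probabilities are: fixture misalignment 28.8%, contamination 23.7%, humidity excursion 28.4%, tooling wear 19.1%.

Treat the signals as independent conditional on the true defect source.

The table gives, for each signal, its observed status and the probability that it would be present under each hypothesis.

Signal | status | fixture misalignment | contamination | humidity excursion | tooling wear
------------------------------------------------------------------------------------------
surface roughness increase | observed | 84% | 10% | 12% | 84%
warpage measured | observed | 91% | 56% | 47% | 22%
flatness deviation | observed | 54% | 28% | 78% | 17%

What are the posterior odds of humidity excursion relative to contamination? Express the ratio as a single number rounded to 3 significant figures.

Posterior odds equal prior odds times the likelihood ratio; only the two competing hypotheses matter.
  humidity excursion: 0.284 × 0.12 × 0.47 × 0.78 = 0.012494
  contamination: 0.237 × 0.10 × 0.56 × 0.28 = 0.0037162
Posterior odds = 0.012494 / 0.0037162 ≈ 3.36.

3.36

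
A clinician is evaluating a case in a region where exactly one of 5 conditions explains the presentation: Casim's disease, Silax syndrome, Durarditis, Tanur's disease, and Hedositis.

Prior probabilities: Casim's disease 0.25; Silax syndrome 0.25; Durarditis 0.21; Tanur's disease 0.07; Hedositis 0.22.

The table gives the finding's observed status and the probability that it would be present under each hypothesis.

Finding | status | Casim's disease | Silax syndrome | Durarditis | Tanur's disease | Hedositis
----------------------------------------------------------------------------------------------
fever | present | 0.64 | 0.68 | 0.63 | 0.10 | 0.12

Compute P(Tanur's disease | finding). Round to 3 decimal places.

0.014

For each hypothesis, the unnormalized posterior weight is prior × likelihood:
  Casim's disease: 0.25 × 0.64 = 0.16
  Silax syndrome: 0.25 × 0.68 = 0.17
  Durarditis: 0.21 × 0.63 = 0.1323
  Tanur's disease: 0.07 × 0.10 = 0.007
  Hedositis: 0.22 × 0.12 = 0.0264
Normalizing constant Z = 0.16 + 0.17 + 0.1323 + 0.007 + 0.0264 = 0.4957.
P(Tanur's disease | evidence) = 0.007 / 0.4957 ≈ 0.014.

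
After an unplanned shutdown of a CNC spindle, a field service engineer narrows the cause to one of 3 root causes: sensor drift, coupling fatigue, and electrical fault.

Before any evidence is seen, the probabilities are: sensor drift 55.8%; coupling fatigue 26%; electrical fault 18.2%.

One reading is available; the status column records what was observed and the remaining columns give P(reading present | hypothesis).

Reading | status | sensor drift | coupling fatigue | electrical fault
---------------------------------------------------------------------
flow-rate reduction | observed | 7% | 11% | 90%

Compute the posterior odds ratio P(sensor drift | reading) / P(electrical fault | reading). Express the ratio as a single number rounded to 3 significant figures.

The normalizing constant cancels in an odds ratio, so compute prior × likelihood for the two hypotheses only:
  sensor drift: 0.558 × 0.07 = 0.03906
  electrical fault: 0.182 × 0.90 = 0.1638
Odds(sensor drift : electrical fault) = 0.03906 / 0.1638 ≈ 0.238.

0.238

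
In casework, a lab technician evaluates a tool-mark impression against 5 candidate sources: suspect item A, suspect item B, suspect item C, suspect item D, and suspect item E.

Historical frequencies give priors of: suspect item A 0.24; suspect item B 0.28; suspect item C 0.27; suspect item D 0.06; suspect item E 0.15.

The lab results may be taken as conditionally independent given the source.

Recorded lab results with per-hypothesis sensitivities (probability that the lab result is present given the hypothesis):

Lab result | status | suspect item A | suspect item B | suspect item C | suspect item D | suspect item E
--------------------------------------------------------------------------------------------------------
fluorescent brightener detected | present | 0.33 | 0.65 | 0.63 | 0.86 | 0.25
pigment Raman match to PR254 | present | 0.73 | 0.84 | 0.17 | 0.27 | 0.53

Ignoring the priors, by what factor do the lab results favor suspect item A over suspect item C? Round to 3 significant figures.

2.25

Joint likelihood of the lab result pattern under each hypothesis:
  suspect item A: 0.33 × 0.73 = 0.2409
  suspect item C: 0.63 × 0.17 = 0.1071
Bayes factor = 0.2409 / 0.1071 ≈ 2.25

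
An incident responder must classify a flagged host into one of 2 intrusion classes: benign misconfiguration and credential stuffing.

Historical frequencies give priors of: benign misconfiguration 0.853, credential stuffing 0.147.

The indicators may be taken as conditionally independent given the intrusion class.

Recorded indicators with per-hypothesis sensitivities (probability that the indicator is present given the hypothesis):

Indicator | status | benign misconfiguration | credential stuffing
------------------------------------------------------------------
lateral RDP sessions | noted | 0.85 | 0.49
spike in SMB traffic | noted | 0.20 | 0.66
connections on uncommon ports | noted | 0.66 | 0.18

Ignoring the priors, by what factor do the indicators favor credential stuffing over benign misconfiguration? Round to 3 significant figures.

Joint likelihood of the indicator pattern under each hypothesis:
  credential stuffing: 0.49 × 0.66 × 0.18 = 0.058212
  benign misconfiguration: 0.85 × 0.20 × 0.66 = 0.1122
Bayes factor = 0.058212 / 0.1122 ≈ 0.519

0.519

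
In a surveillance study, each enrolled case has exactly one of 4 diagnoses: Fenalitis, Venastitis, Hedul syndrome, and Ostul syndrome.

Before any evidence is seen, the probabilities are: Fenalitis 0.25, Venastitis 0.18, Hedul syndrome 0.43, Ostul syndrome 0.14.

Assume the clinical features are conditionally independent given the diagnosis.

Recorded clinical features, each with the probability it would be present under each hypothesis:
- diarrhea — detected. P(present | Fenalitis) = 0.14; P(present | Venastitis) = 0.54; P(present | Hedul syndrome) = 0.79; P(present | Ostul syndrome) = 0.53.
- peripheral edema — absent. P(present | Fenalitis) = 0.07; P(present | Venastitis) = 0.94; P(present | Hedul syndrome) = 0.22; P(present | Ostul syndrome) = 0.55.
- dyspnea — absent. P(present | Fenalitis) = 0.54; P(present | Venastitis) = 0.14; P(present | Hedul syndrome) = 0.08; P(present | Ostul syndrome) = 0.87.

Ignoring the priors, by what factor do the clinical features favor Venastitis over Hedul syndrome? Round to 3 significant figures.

Joint likelihood of the clinical feature pattern under each hypothesis (using 1 − P(present | H) for each absent clinical feature):
  Venastitis: 0.54 × (1 − 0.94) × (1 − 0.14) = 0.027864
  Hedul syndrome: 0.79 × (1 − 0.22) × (1 − 0.08) = 0.5669
Bayes factor = 0.027864 / 0.5669 ≈ 0.0492

0.0492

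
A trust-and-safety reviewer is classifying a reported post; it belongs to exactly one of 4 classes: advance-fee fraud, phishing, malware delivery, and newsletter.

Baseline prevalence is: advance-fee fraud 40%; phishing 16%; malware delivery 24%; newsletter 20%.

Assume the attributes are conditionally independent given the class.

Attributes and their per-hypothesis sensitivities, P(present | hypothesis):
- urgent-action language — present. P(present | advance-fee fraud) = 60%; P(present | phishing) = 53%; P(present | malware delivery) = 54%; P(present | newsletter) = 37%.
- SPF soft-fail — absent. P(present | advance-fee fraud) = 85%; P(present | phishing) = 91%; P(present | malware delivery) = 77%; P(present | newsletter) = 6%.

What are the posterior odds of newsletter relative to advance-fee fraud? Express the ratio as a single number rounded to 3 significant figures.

1.93

Posterior odds equal prior odds times the likelihood ratio; only the two competing hypotheses matter (using 1 − P(present | H) for each absent attribute).
  newsletter: 0.20 × 0.37 × (1 − 0.06) = 0.06956
  advance-fee fraud: 0.40 × 0.60 × (1 − 0.85) = 0.036
Odds(newsletter : advance-fee fraud) = 0.06956 / 0.036 ≈ 1.93.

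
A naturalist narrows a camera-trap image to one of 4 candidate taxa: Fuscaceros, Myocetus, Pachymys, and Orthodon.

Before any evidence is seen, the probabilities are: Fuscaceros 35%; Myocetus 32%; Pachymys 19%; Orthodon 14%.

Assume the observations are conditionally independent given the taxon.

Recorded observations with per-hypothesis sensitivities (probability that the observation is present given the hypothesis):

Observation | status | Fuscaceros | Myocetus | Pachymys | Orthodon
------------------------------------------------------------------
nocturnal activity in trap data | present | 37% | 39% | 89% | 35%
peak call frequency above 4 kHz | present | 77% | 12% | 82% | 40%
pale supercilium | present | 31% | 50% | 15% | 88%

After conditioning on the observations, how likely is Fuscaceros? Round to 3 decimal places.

0.404

Multiply each prior by the joint likelihood of the evidence pattern:
  Fuscaceros: 0.35 × 0.37 × 0.77 × 0.31 = 0.030912
  Myocetus: 0.32 × 0.39 × 0.12 × 0.50 = 0.007488
  Pachymys: 0.19 × 0.89 × 0.82 × 0.15 = 0.020799
  Orthodon: 0.14 × 0.35 × 0.40 × 0.88 = 0.017248
The unnormalized weights sum to 0.076447.
P(Fuscaceros | evidence) = 0.030912 / 0.076447 ≈ 0.404.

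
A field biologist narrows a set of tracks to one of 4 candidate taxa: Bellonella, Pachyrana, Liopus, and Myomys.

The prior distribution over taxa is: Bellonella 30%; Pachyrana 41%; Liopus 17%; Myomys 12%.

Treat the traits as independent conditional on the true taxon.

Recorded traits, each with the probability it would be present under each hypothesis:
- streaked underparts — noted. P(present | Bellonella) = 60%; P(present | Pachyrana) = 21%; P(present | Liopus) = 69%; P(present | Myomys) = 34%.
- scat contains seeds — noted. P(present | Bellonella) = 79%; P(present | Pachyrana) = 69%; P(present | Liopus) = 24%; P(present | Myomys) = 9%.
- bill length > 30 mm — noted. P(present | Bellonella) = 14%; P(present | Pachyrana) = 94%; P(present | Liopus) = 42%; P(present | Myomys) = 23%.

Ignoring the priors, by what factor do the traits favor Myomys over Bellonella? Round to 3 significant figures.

0.106

Take the product of per-trait likelihoods under each hypothesis, then divide.
  Myomys: 0.34 × 0.09 × 0.23 = 0.007038
  Bellonella: 0.60 × 0.79 × 0.14 = 0.06636
Bayes factor = 0.007038 / 0.06636 ≈ 0.106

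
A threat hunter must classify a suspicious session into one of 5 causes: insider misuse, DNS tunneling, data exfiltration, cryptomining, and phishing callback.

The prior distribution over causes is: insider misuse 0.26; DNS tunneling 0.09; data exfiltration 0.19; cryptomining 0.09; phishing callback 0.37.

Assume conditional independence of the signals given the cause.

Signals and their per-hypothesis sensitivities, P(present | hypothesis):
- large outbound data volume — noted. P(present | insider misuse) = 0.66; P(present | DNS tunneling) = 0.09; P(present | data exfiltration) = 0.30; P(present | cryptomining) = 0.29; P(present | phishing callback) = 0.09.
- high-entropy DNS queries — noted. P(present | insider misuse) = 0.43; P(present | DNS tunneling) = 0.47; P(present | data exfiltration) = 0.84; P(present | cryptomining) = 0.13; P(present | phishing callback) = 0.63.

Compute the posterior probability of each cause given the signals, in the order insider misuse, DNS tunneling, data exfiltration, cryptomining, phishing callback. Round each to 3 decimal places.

0.492, 0.025, 0.320, 0.023, 0.140

By Bayes' rule with conditional independence, the unnormalized weight for each hypothesis is prior × ∏ likelihoods:
  insider misuse: 0.26 × 0.66 × 0.43 = 0.073788
  DNS tunneling: 0.09 × 0.09 × 0.47 = 0.003807
  data exfiltration: 0.19 × 0.30 × 0.84 = 0.04788
  cryptomining: 0.09 × 0.29 × 0.13 = 0.003393
  phishing callback: 0.37 × 0.09 × 0.63 = 0.020979
The unnormalized weights sum to 0.14985.
P(insider misuse | evidence) = 0.073788 / 0.14985 ≈ 0.492
P(DNS tunneling | evidence) = 0.003807 / 0.14985 ≈ 0.025
P(data exfiltration | evidence) = 0.04788 / 0.14985 ≈ 0.320
P(cryptomining | evidence) = 0.003393 / 0.14985 ≈ 0.023
P(phishing callback | evidence) = 0.020979 / 0.14985 ≈ 0.140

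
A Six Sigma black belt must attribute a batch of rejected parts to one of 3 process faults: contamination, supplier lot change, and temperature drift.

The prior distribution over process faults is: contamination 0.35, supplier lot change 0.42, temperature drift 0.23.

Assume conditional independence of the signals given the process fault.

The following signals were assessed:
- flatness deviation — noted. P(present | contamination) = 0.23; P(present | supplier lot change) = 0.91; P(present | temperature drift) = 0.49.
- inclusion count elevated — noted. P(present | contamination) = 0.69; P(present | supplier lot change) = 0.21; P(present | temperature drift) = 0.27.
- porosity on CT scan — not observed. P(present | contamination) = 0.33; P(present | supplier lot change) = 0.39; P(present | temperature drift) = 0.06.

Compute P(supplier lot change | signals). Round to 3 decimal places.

By Bayes' rule with conditional independence, the unnormalized weight for each hypothesis is prior × ∏ likelihoods (using 1 − P(present | H) for each absent signal):
  contamination: 0.35 × 0.23 × 0.69 × (1 − 0.33) = 0.037215
  supplier lot change: 0.42 × 0.91 × 0.21 × (1 − 0.39) = 0.04896
  temperature drift: 0.23 × 0.49 × 0.27 × (1 − 0.06) = 0.028603
The unnormalized weights sum to 0.11478.
P(supplier lot change | evidence) = 0.04896 / 0.11478 ≈ 0.427.

0.427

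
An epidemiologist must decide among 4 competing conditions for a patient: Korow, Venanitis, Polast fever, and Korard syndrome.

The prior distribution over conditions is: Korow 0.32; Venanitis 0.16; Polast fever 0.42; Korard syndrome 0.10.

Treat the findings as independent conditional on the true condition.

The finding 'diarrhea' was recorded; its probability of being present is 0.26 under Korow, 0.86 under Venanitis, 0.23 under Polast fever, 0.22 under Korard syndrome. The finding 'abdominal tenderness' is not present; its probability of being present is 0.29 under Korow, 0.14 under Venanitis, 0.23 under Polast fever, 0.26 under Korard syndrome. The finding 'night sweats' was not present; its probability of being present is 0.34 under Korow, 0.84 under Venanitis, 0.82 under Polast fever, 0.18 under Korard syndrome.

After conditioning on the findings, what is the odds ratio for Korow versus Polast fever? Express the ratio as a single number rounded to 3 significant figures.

Unnormalized posterior weight (prior times the finding likelihoods) for each of the two hypotheses (using 1 − P(present | H) for each absent finding):
  Korow: 0.32 × 0.26 × (1 − 0.29) × (1 − 0.34) = 0.038988
  Polast fever: 0.42 × 0.23 × (1 − 0.23) × (1 − 0.82) = 0.013389
Odds(Korow : Polast fever) = 0.038988 / 0.013389 ≈ 2.91.

2.91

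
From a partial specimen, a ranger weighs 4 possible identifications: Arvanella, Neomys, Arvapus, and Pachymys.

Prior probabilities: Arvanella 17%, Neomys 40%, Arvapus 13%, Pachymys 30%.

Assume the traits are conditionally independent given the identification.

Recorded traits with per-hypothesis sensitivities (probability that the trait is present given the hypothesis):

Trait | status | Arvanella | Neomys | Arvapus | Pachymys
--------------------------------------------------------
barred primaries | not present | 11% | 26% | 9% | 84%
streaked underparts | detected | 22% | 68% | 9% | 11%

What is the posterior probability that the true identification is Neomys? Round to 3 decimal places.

By Bayes' rule with conditional independence, the unnormalized weight for each hypothesis is prior × ∏ likelihoods (using 1 − P(present | H) for each absent trait):
  Arvanella: 0.17 × (1 − 0.11) × 0.22 = 0.033286
  Neomys: 0.40 × (1 − 0.26) × 0.68 = 0.20128
  Arvapus: 0.13 × (1 − 0.09) × 0.09 = 0.010647
  Pachymys: 0.30 × (1 − 0.84) × 0.11 = 0.00528
Marginal likelihood of the evidence = 0.25049.
P(Neomys | evidence) = 0.20128 / 0.25049 ≈ 0.804.

0.804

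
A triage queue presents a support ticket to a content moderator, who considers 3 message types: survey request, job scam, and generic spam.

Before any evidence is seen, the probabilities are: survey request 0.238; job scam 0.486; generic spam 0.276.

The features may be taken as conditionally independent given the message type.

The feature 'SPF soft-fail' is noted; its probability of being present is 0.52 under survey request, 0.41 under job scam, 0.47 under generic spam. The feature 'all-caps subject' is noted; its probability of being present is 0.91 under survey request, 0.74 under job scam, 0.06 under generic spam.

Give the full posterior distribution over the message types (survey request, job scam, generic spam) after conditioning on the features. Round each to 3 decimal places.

Multiply each prior by the joint likelihood of the feature pattern:
  survey request: 0.238 × 0.52 × 0.91 = 0.11262
  job scam: 0.486 × 0.41 × 0.74 = 0.14745
  generic spam: 0.276 × 0.47 × 0.06 = 0.0077832
The unnormalized weights sum to 0.26786.
P(survey request | evidence) = 0.11262 / 0.26786 ≈ 0.420
P(job scam | evidence) = 0.14745 / 0.26786 ≈ 0.550
P(generic spam | evidence) = 0.0077832 / 0.26786 ≈ 0.029

0.420, 0.550, 0.029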